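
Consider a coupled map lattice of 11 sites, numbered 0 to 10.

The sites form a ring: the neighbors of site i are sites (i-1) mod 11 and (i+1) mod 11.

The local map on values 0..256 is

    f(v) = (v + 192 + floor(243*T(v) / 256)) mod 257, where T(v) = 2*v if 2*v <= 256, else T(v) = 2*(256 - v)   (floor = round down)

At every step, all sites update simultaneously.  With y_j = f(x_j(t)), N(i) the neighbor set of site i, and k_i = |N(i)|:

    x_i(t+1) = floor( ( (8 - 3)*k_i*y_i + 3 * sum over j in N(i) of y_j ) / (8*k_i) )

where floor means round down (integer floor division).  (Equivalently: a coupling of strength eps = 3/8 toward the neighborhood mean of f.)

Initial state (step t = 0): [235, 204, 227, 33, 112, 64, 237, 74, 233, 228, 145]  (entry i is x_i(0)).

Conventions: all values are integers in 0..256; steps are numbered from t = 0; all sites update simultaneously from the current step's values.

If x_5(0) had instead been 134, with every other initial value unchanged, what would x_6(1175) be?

Answer: x_6(1175) = 222
Key observation: The state at step 33, [223, 223, 222, 221, 221, 221, 222, 223, 223, 224, 224], reappears at step 35: the system is in a cycle of period 2 from step 33 on.  Therefore the state at step 1175 equals the state at step 33 + ((1175 - 33) mod 2) = 33, which is [223, 223, 222, 221, 221, 221, 222, 223, 223, 224, 224].

Derivation:
t=0: [235, 204, 227, 33, 112, 134, 237, 74, 233, 228, 145]
t=1: [181, 228, 185, 59, 14, 66, 166, 171, 200, 180, 100]
t=2: [83, 182, 219, 157, 188, 124, 34, 54, 152, 88, 140]
t=3: [116, 74, 144, 103, 168, 76, 44, 68, 69, 130, 92]
t=4: [74, 102, 92, 154, 80, 110, 92, 119, 117, 92, 137]
t=5: [143, 209, 173, 84, 155, 226, 177, 54, 52, 136, 90]
t=6: [102, 153, 82, 117, 89, 140, 60, 73, 77, 78, 136]
t=7: [156, 91, 115, 78, 130, 80, 102, 141, 156, 137, 98]
t=8: [92, 130, 74, 111, 90, 155, 181, 70, 28, 70, 148]
t=9: [140, 95, 149, 224, 174, 51, 30, 88, 61, 94, 82]
t=10: [95, 144, 99, 143, 60, 56, 64, 143, 143, 182, 153]
t=11: [142, 102, 151, 83, 92, 103, 99, 50, 28, 11, 55]
t=12: [83, 155, 93, 152, 202, 224, 196, 93, 66, 160, 107]
t=13: [159, 86, 137, 99, 195, 227, 231, 196, 120, 82, 189]
t=14: [94, 126, 100, 191, 235, 221, 219, 197, 93, 159, 193]
t=15: [183, 107, 194, 236, 218, 219, 227, 232, 177, 97, 197]
t=16: [251, 247, 238, 218, 221, 222, 217, 173, 82, 181, 241]
t=17: [197, 199, 208, 221, 222, 222, 184, 79, 109, 71, 164]
t=18: [200, 240, 233, 224, 221, 227, 231, 196, 213, 137, 82]
t=19: [221, 212, 211, 218, 220, 217, 219, 235, 196, 100, 160]
t=20: [185, 228, 229, 225, 223, 225, 221, 218, 233, 189, 96]
t=21: [239, 222, 215, 217, 219, 219, 221, 221, 221, 236, 227]
t=22: [210, 219, 225, 225, 224, 223, 222, 222, 219, 212, 213]
t=23: [229, 224, 219, 218, 219, 220, 220, 221, 224, 228, 229]
t=24: [215, 219, 223, 224, 224, 223, 222, 221, 219, 216, 215]
t=25: [226, 223, 220, 219, 219, 220, 221, 222, 224, 225, 226]
t=26: [217, 220, 222, 223, 223, 223, 222, 220, 219, 218, 217]
t=27: [225, 223, 221, 220, 220, 220, 221, 222, 224, 225, 225]
t=28: [218, 220, 221, 222, 223, 222, 222, 220, 219, 218, 218]
t=29: [224, 223, 222, 221, 220, 220, 221, 222, 224, 224, 225]
t=30: [219, 220, 221, 222, 222, 222, 222, 220, 219, 218, 218]
t=31: [224, 223, 222, 221, 221, 221, 221, 222, 224, 224, 224]
t=32: [219, 220, 221, 221, 222, 222, 221, 220, 219, 219, 219]
t=33: [223, 223, 222, 221, 221, 221, 222, 223, 223, 224, 224]
t=34: [219, 220, 221, 221, 222, 221, 221, 220, 219, 219, 219]
t=35: [223, 223, 222, 221, 221, 221, 222, 223, 223, 224, 224]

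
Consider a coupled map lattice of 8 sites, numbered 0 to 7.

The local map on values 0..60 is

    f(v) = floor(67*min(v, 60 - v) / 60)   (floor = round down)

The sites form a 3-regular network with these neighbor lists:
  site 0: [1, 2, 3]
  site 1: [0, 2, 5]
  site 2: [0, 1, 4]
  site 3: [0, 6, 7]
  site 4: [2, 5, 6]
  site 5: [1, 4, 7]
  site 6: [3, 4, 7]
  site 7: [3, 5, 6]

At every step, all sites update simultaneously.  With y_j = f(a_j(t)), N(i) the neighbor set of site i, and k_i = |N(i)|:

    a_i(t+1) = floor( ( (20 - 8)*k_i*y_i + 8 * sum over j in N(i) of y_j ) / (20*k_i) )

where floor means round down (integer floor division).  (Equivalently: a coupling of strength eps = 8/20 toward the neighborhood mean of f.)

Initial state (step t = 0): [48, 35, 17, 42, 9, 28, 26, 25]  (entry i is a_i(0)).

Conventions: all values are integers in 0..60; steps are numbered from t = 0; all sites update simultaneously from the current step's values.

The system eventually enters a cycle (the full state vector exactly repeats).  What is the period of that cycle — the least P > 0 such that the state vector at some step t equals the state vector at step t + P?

Simulating step by step:
t=0: [48, 35, 17, 42, 9, 28, 26, 25]
t=1: [16, 24, 17, 21, 16, 27, 25, 26]
t=2: [19, 24, 18, 23, 20, 27, 25, 28]
t=3: [22, 25, 21, 25, 23, 28, 26, 29]
t=4: [24, 26, 23, 27, 26, 29, 28, 30]
t=5: [26, 28, 26, 30, 29, 31, 30, 32]
t=6: [29, 30, 29, 32, 31, 31, 32, 31]
t=7: [32, 32, 32, 31, 31, 32, 31, 31]
t=8: [31, 31, 31, 31, 31, 31, 32, 31]
t=9: [32, 32, 32, 31, 31, 32, 31, 31]

Answer: 2
Key observation: The state at step 7, [32, 32, 32, 31, 31, 32, 31, 31], reappears at step 9 — and no state repeats earlier — so the cycle the system enters has period 2.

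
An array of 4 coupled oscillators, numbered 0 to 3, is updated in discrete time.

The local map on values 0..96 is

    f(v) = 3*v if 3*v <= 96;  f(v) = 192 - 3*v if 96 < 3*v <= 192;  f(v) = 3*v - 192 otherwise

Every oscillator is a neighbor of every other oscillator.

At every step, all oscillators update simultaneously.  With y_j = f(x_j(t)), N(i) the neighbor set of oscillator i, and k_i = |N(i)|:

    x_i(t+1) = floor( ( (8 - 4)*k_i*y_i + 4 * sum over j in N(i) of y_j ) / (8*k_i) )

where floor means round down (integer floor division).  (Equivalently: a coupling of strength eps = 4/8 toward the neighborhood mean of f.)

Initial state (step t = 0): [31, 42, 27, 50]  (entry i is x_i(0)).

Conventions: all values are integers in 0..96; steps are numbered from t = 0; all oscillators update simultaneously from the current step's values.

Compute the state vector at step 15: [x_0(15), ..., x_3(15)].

Simulating step by step:
t=0: [31, 42, 27, 50]
t=1: [78, 69, 74, 61]
t=2: [30, 21, 26, 19]
t=3: [78, 69, 74, 67]
t=4: [30, 21, 26, 19]
t=5: [78, 69, 74, 67]
t=6: [30, 21, 26, 19]
t=7: [78, 69, 74, 67]
t=8: [30, 21, 26, 19]
t=9: [78, 69, 74, 67]
t=10: [30, 21, 26, 19]
t=11: [78, 69, 74, 67]
t=12: [30, 21, 26, 19]
t=13: [78, 69, 74, 67]
t=14: [30, 21, 26, 19]
t=15: [78, 69, 74, 67]

Answer: [78, 69, 74, 67]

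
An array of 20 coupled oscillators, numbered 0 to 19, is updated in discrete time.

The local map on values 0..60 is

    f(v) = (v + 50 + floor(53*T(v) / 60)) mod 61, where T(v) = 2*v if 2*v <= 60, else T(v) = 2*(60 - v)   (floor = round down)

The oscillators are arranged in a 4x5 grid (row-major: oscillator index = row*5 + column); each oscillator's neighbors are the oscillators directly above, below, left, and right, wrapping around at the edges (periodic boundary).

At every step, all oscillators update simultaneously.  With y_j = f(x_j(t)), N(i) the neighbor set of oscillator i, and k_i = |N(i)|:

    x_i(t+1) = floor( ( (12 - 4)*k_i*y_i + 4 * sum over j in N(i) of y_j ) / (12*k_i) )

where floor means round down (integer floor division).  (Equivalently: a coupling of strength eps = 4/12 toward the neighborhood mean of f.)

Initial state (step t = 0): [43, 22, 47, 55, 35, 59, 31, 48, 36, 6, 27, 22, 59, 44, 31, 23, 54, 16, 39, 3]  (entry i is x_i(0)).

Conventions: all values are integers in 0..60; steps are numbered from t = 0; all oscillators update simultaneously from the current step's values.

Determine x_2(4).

Answer: x_2(4) = 30

Derivation:
t=0: [43, 22, 47, 55, 35, 59, 31, 48, 36, 6, 27, 22, 59, 44, 31, 23, 54, 16, 39, 3]
t=1: [13, 42, 54, 40, 14, 34, 23, 48, 13, 9, 14, 42, 44, 5, 12, 44, 50, 35, 14, 44]
t=2: [18, 16, 41, 12, 21, 14, 40, 49, 22, 15, 20, 11, 5, 7, 18, 8, 38, 16, 19, 6]
t=3: [35, 25, 13, 26, 39, 27, 13, 42, 42, 33, 37, 17, 11, 16, 32, 14, 10, 26, 33, 14]
t=4: [12, 44, 30, 43, 11, 5, 24, 6, 9, 6, 9, 29, 23, 25, 12, 22, 25, 45, 20, 22]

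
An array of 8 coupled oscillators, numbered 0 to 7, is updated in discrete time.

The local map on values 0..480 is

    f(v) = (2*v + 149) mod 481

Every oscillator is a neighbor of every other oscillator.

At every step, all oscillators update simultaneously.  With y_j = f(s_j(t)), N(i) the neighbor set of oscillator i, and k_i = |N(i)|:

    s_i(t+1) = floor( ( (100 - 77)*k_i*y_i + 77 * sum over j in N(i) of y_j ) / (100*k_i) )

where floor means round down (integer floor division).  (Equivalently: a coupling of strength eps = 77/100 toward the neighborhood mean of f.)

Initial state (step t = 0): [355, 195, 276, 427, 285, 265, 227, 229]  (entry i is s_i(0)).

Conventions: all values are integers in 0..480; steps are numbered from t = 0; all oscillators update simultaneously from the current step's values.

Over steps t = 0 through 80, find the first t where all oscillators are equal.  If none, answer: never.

Answer: 7
Key observation: Synchronization is absorbing here: once all oscillators are equal they stay equal, and step 7 is the first all-equal step.

Derivation:
t=0: [355, 195, 276, 427, 285, 265, 227, 229]  (not all equal)
t=1: [197, 158, 178, 156, 180, 175, 166, 167]  (not all equal)
t=2: [124, 172, 119, 171, 119, 118, 116, 116]  (not all equal)
t=3: [305, 258, 303, 258, 303, 303, 303, 303]  (not all equal)
t=4: [255, 243, 254, 243, 254, 254, 254, 254]  (not all equal)
t=5: [171, 168, 171, 168, 171, 171, 171, 171]  (not all equal)
t=6: [8, 7, 8, 7, 8, 8, 8, 8]  (not all equal)
t=7: [164, 164, 164, 164, 164, 164, 164, 164]  (all equal)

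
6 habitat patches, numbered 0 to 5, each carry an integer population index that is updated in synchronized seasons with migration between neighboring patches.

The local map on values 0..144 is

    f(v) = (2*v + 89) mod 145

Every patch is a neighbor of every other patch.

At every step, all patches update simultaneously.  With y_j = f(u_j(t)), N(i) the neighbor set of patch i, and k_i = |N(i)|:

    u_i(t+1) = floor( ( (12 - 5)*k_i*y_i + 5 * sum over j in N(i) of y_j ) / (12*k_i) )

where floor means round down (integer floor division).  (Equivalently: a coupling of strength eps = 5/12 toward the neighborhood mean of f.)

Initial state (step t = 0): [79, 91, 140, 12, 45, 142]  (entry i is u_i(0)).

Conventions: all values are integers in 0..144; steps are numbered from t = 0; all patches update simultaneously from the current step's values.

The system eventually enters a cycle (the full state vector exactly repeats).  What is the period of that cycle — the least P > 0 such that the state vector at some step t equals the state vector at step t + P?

Answer: 6
Key observation: The state at step 6, [36, 48, 97, 42, 74, 27], reappears at step 12 — and no state repeats earlier — so the cycle the system enters has period 6.

Derivation:
t=0: [79, 91, 140, 12, 45, 142]
t=1: [95, 107, 84, 101, 61, 86]
t=2: [103, 43, 92, 37, 69, 94]
t=3: [35, 47, 96, 41, 73, 98]
t=4: [44, 56, 105, 50, 82, 107]
t=5: [37, 49, 26, 43, 75, 28]
t=6: [36, 48, 97, 42, 74, 27]
t=7: [46, 58, 107, 52, 84, 109]
t=8: [41, 53, 30, 47, 79, 32]
t=9: [32, 44, 21, 38, 70, 23]
t=10: [38, 50, 99, 44, 76, 101]
t=11: [37, 49, 98, 43, 75, 28]
t=12: [36, 48, 97, 42, 74, 27]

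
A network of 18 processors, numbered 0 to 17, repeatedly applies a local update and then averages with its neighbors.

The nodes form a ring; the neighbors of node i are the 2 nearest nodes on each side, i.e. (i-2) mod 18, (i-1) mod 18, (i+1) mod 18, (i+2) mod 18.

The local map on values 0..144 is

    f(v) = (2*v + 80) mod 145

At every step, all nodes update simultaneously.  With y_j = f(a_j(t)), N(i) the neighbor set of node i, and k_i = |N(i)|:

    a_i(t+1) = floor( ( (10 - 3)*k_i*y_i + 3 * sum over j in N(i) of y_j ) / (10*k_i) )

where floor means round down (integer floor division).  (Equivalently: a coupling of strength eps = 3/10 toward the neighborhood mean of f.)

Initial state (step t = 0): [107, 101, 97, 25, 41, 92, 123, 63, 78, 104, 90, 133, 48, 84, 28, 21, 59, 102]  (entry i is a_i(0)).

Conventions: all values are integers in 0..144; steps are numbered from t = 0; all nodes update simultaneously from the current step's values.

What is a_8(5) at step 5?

Simulating step by step:
t=0: [107, 101, 97, 25, 41, 92, 123, 63, 78, 104, 90, 133, 48, 84, 28, 21, 59, 102]
t=1: [37, 126, 111, 121, 42, 101, 46, 71, 90, 124, 104, 68, 52, 97, 118, 117, 67, 121]
t=2: [17, 35, 16, 38, 28, 107, 45, 77, 101, 57, 119, 75, 54, 102, 37, 36, 55, 33]
t=3: [92, 21, 98, 26, 106, 22, 44, 78, 110, 59, 43, 78, 49, 108, 23, 19, 41, 13]
t=4: [111, 122, 119, 120, 32, 105, 33, 79, 21, 53, 28, 72, 41, 31, 101, 101, 47, 102]
t=5: [25, 39, 36, 36, 105, 20, 27, 77, 105, 60, 114, 80, 48, 127, 120, 129, 52, 113]

Answer: a_8(5) = 105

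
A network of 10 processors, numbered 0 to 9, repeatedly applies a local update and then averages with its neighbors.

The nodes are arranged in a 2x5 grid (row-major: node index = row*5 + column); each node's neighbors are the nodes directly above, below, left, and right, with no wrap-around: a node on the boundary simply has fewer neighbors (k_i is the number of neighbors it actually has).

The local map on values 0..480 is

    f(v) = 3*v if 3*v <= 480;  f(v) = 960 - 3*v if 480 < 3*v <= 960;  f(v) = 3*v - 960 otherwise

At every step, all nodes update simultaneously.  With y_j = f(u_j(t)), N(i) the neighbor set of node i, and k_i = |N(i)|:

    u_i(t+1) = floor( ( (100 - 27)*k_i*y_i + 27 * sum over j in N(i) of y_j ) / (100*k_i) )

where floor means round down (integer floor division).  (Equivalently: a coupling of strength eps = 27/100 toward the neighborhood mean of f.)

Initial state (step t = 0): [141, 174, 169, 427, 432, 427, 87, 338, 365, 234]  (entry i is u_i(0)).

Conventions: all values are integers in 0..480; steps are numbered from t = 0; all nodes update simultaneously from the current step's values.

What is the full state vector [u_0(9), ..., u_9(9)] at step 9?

Answer: [170, 88, 357, 419, 416, 362, 306, 360, 283, 272]

Derivation:
t=0: [141, 174, 169, 427, 432, 427, 87, 338, 365, 234]
t=1: [411, 422, 403, 317, 323, 326, 263, 115, 155, 251]
t=2: [243, 285, 241, 71, 35, 73, 185, 331, 389, 215]
t=3: [212, 155, 204, 204, 147, 245, 327, 100, 201, 272]
t=4: [329, 401, 354, 357, 388, 210, 104, 284, 331, 212]
t=5: [97, 217, 116, 111, 207, 286, 289, 119, 72, 268]
t=6: [267, 291, 343, 324, 313, 126, 137, 319, 233, 188]
t=7: [178, 121, 59, 40, 70, 352, 342, 68, 227, 327]
t=8: [372, 325, 191, 147, 172, 136, 107, 195, 234, 81]
t=9: [170, 88, 357, 419, 416, 362, 306, 360, 283, 272]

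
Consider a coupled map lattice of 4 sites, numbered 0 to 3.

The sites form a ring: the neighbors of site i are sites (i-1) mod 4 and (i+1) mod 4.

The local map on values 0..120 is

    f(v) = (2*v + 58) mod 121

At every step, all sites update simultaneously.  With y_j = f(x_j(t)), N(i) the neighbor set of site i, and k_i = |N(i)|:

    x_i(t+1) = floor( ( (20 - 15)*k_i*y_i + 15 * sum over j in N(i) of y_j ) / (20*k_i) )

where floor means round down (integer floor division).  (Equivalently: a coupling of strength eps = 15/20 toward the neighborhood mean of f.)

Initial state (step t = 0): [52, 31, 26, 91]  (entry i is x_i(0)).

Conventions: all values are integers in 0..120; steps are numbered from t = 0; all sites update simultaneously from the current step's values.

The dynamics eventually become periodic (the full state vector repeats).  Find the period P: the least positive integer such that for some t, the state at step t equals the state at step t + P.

Simulating step by step:
t=0: [52, 31, 26, 91]
t=1: [99, 86, 117, 86]
t=2: [85, 51, 94, 51]
t=3: [56, 51, 30, 51]
t=4: [41, 72, 58, 72]
t=5: [65, 47, 74, 47]
t=6: [40, 64, 44, 64]
t=7: [53, 32, 55, 32]
t=8: [11, 34, 12, 34]
t=9: [23, 62, 24, 62]
t=10: [71, 94, 72, 94]
t=11: [22, 61, 23, 61]
t=12: [69, 92, 70, 92]
t=13: [18, 57, 19, 57]
t=14: [61, 84, 62, 84]
t=15: [93, 71, 94, 71]
t=16: [59, 22, 60, 22]
t=17: [90, 67, 90, 67]
t=18: [82, 105, 82, 105]
t=19: [44, 82, 44, 82]
t=20: [82, 44, 82, 44]
t=21: [44, 82, 44, 82]

Answer: 2
Key observation: The state at step 19, [44, 82, 44, 82], reappears at step 21 — and no state repeats earlier — so the cycle the system enters has period 2.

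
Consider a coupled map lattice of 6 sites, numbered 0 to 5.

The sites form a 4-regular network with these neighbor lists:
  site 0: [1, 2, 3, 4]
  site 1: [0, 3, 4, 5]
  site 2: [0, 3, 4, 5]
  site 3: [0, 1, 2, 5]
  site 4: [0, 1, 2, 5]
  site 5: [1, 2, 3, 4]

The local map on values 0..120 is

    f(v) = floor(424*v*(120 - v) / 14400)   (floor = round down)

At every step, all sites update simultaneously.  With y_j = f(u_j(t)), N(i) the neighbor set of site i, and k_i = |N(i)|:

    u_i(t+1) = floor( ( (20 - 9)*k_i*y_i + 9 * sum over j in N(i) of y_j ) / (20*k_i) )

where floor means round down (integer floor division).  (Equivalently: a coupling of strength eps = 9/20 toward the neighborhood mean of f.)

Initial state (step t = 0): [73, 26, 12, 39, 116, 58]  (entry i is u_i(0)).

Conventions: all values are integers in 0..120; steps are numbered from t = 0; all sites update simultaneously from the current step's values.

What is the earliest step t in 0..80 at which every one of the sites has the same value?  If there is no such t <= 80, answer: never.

Simulating step by step:
t=0: [73, 26, 12, 39, 116, 58]  (not all equal)
t=1: [79, 74, 56, 86, 42, 81]  (not all equal)
t=2: [95, 96, 99, 91, 97, 94]  (not all equal)
t=3: [68, 68, 65, 72, 65, 69]  (not all equal)
t=4: [103, 103, 104, 102, 104, 103]  (not all equal)
t=5: [50, 51, 49, 52, 49, 50]  (not all equal)
t=6: [102, 103, 102, 103, 102, 102]  (not all equal)
t=7: [53, 52, 53, 52, 53, 53]  (not all equal)
t=8: [104, 104, 104, 104, 104, 104]  (all equal)

Answer: 8
Key observation: Synchronization is absorbing here: once all sites are equal they stay equal, and step 8 is the first all-equal step.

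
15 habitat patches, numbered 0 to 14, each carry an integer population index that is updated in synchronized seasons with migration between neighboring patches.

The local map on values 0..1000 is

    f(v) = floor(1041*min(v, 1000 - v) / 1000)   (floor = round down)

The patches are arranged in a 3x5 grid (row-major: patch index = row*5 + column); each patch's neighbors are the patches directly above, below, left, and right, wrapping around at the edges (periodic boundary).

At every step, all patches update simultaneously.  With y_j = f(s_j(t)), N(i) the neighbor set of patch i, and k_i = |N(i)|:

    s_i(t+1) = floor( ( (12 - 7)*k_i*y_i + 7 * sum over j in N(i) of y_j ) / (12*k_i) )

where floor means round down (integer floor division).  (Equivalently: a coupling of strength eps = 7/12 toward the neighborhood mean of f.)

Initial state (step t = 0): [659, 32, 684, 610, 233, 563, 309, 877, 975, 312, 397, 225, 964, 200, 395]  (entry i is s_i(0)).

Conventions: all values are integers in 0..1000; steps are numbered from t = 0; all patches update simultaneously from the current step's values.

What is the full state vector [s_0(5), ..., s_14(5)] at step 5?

Answer: [343, 291, 257, 285, 336, 344, 291, 255, 281, 335, 344, 291, 255, 282, 336]

Derivation:
t=0: [659, 32, 684, 610, 233, 563, 309, 877, 975, 312, 397, 225, 964, 200, 395]
t=1: [314, 194, 224, 286, 318, 395, 257, 157, 166, 300, 383, 214, 146, 214, 344]
t=2: [331, 236, 215, 263, 326, 361, 256, 187, 216, 315, 357, 240, 185, 235, 333]
t=3: [337, 259, 224, 263, 329, 347, 265, 212, 244, 323, 346, 260, 212, 252, 330]
t=4: [340, 276, 240, 272, 332, 343, 277, 234, 264, 329, 343, 276, 235, 268, 332]
t=5: [343, 291, 257, 285, 336, 344, 291, 255, 281, 335, 344, 291, 255, 282, 336]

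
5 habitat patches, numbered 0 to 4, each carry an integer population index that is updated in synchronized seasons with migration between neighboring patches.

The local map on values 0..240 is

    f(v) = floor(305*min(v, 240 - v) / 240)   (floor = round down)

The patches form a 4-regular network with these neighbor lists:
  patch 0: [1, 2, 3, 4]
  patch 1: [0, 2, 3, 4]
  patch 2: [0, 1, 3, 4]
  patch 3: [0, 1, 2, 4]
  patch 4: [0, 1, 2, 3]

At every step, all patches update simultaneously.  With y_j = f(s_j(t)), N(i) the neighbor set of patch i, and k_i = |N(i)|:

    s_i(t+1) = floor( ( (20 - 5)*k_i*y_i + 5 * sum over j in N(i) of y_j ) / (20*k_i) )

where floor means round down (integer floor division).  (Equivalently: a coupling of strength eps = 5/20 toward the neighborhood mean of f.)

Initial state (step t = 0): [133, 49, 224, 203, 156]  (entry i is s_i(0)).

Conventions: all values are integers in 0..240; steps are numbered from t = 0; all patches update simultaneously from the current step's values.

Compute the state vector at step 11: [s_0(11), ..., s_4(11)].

Answer: [147, 147, 151, 151, 147]

Derivation:
t=0: [133, 49, 224, 203, 156]
t=1: [115, 65, 36, 55, 96]
t=2: [129, 85, 59, 76, 112]
t=3: [132, 109, 85, 101, 132]
t=4: [134, 135, 114, 128, 134]
t=5: [135, 134, 141, 140, 135]
t=6: [132, 132, 126, 128, 132]
t=7: [137, 137, 142, 141, 137]
t=8: [129, 129, 125, 125, 129]
t=9: [141, 141, 145, 145, 141]
t=10: [124, 124, 120, 120, 124]
t=11: [147, 147, 151, 151, 147]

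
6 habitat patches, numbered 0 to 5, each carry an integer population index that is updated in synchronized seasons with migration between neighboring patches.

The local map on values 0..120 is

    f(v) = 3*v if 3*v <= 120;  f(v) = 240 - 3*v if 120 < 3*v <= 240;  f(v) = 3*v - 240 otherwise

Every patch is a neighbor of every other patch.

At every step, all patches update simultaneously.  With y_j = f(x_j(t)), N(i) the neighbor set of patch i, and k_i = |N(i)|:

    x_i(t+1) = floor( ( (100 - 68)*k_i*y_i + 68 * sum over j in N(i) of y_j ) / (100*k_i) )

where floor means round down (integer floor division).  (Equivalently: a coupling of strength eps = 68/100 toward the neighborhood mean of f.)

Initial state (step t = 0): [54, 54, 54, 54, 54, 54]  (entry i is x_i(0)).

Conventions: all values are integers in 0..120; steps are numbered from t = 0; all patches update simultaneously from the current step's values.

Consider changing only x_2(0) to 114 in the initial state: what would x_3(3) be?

Answer: x_3(3) = 12
Key observation: This trace re-runs the system from the modified initial state.

Derivation:
t=0: [54, 54, 114, 54, 54, 54]
t=1: [81, 81, 85, 81, 81, 81]
t=2: [4, 4, 6, 4, 4, 4]
t=3: [12, 12, 13, 12, 12, 12]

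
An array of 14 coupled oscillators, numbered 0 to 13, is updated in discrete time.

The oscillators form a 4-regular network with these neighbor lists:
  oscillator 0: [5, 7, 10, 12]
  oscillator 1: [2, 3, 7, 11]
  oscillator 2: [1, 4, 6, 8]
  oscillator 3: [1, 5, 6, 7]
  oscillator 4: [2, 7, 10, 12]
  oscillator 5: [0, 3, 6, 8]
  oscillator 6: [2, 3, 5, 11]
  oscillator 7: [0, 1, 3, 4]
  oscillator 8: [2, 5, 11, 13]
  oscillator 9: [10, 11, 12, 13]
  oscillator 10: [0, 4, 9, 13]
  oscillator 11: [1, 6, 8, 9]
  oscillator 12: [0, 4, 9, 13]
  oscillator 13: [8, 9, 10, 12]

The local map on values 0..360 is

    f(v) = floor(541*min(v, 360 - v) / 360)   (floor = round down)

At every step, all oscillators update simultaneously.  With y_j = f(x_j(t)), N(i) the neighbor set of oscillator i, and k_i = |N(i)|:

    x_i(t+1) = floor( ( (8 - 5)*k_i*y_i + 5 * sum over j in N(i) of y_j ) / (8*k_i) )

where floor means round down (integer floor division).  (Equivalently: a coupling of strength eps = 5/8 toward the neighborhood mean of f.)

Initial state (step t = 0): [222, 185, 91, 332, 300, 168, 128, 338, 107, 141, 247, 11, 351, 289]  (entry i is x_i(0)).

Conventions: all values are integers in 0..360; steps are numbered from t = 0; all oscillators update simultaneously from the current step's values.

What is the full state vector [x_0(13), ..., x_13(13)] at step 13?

Answer: [252, 239, 242, 239, 251, 243, 240, 244, 246, 258, 258, 245, 258, 258]

Derivation:
t=0: [222, 185, 91, 332, 300, 168, 128, 338, 107, 141, 247, 11, 351, 289]
t=1: [150, 133, 161, 131, 88, 188, 141, 106, 139, 126, 159, 134, 100, 126]
t=2: [210, 199, 207, 202, 172, 228, 219, 177, 216, 192, 204, 201, 171, 193]
t=3: [233, 241, 230, 231, 250, 213, 220, 249, 223, 247, 241, 233, 249, 243]
t=4: [185, 183, 191, 193, 172, 207, 203, 175, 198, 174, 175, 190, 171, 177]
t=5: [255, 258, 251, 248, 258, 240, 242, 259, 247, 260, 261, 252, 259, 259]
t=6: [157, 158, 163, 166, 153, 172, 171, 155, 165, 151, 150, 162, 152, 153]
t=7: [235, 240, 242, 246, 231, 250, 251, 235, 244, 229, 227, 242, 229, 230]
t=8: [186, 178, 177, 172, 190, 170, 168, 184, 176, 193, 195, 177, 193, 192]
t=9: [256, 264, 261, 258, 255, 257, 257, 261, 261, 252, 251, 260, 252, 252]
t=10: [156, 147, 149, 151, 155, 153, 152, 150, 151, 160, 160, 151, 160, 159]
t=11: [233, 223, 225, 225, 232, 228, 226, 226, 227, 237, 237, 227, 237, 237]
t=12: [191, 202, 200, 201, 192, 198, 200, 198, 196, 186, 186, 197, 186, 186]
t=13: [252, 239, 242, 239, 251, 243, 240, 244, 246, 258, 258, 245, 258, 258]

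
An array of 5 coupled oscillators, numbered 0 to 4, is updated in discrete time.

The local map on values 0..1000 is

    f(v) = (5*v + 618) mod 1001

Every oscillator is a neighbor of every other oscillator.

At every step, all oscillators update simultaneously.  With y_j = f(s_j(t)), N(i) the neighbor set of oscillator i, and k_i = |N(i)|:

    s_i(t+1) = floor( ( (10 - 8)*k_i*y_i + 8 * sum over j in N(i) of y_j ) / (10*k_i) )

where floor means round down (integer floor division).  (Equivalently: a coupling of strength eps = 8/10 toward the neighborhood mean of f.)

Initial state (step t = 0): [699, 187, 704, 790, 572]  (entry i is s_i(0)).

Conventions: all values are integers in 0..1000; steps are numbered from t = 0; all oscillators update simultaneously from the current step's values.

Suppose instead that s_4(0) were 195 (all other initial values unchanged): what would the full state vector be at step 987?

Answer: [445, 445, 445, 445, 445]
Key observation: The state at step 1, [390, 390, 390, 390, 390], reappears at step 13: the system is in a cycle of period 12 from step 1 on.  Therefore the state at step 987 equals the state at step 1 + ((987 - 1) mod 12) = 3, which is [445, 445, 445, 445, 445].

Derivation:
t=0: [699, 187, 704, 790, 195]
t=1: [390, 390, 390, 390, 390]
t=2: [566, 566, 566, 566, 566]
t=3: [445, 445, 445, 445, 445]
t=4: [841, 841, 841, 841, 841]
t=5: [819, 819, 819, 819, 819]
t=6: [709, 709, 709, 709, 709]
t=7: [159, 159, 159, 159, 159]
t=8: [412, 412, 412, 412, 412]
t=9: [676, 676, 676, 676, 676]
t=10: [995, 995, 995, 995, 995]
t=11: [588, 588, 588, 588, 588]
t=12: [555, 555, 555, 555, 555]
t=13: [390, 390, 390, 390, 390]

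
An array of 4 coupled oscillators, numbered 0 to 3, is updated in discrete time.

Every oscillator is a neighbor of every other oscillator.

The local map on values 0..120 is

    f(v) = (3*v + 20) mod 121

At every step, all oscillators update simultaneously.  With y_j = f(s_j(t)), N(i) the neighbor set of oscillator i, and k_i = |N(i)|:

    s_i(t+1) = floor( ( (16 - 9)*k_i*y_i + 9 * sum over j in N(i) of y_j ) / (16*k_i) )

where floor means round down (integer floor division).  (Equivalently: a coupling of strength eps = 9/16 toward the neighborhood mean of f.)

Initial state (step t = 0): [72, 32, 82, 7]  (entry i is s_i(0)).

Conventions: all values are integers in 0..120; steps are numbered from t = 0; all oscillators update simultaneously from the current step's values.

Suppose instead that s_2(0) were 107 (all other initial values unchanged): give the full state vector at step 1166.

Simulating step by step:
t=0: [72, 32, 107, 7]
t=1: [98, 98, 94, 79]
t=2: [59, 59, 56, 44]
t=3: [65, 65, 63, 54]
t=4: [86, 86, 85, 78]
t=5: [30, 30, 30, 24]
t=6: [106, 106, 106, 102]
t=7: [93, 93, 93, 90]
t=8: [55, 55, 55, 53]
t=9: [62, 62, 62, 61]
t=10: [84, 84, 84, 83]
t=11: [29, 29, 29, 28]
t=12: [106, 106, 106, 105]
t=13: [95, 95, 95, 94]
t=14: [62, 62, 62, 61]

Answer: [29, 29, 29, 28]
Key observation: The state at step 9, [62, 62, 62, 61], reappears at step 14: the system is in a cycle of period 5 from step 9 on.  Therefore the state at step 1166 equals the state at step 9 + ((1166 - 9) mod 5) = 11, which is [29, 29, 29, 28].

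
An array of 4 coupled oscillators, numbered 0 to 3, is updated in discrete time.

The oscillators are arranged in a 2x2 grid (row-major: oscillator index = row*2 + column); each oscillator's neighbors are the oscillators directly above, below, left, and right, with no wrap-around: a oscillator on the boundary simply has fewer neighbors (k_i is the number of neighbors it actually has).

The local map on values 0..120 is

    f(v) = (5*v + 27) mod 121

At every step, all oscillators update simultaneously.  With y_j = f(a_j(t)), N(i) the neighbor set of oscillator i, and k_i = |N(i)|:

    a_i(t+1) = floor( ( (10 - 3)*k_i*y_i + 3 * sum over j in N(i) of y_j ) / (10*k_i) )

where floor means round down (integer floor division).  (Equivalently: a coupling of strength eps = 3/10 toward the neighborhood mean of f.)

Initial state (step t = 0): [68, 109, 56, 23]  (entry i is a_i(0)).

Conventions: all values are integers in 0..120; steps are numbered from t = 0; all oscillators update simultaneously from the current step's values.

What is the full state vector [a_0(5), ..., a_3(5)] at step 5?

Answer: [43, 19, 94, 57]

Derivation:
t=0: [68, 109, 56, 23]
t=1: [25, 65, 49, 37]
t=2: [42, 95, 39, 84]
t=3: [99, 42, 100, 76]
t=4: [50, 93, 42, 54]
t=5: [43, 19, 94, 57]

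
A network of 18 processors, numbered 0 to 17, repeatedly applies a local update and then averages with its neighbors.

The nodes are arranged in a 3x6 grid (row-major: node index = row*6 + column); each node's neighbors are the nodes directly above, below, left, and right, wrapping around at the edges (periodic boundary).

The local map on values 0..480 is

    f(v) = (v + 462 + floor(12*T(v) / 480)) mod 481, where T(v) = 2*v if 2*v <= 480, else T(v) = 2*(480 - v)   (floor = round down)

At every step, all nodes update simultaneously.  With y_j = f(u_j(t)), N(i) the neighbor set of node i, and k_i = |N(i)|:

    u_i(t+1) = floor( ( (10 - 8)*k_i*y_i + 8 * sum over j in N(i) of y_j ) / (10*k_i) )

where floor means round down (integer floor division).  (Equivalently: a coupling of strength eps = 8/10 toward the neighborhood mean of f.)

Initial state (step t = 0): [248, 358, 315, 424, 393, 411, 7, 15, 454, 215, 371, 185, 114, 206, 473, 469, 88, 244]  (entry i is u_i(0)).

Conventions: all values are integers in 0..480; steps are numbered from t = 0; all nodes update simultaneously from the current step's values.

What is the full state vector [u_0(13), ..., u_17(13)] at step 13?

Answer: [200, 204, 206, 204, 200, 198, 200, 204, 206, 204, 200, 198, 200, 204, 206, 204, 200, 198]

Derivation:
t=0: [248, 358, 315, 424, 393, 411, 7, 15, 454, 215, 371, 185, 114, 206, 473, 469, 88, 244]
t=1: [309, 312, 389, 349, 322, 284, 292, 384, 375, 371, 237, 326, 248, 314, 368, 318, 298, 195]
t=2: [279, 329, 345, 336, 287, 276, 300, 323, 363, 318, 299, 256, 261, 313, 339, 328, 263, 260]
t=3: [279, 306, 329, 311, 282, 262, 274, 313, 325, 317, 275, 269, 273, 301, 325, 305, 277, 254]
t=4: [269, 294, 307, 297, 271, 260, 272, 293, 310, 295, 274, 258, 267, 292, 305, 296, 269, 258]
t=5: [263, 281, 292, 283, 265, 254, 262, 282, 291, 284, 264, 256, 262, 280, 291, 282, 264, 254]
t=6: [255, 270, 277, 271, 257, 250, 256, 269, 278, 271, 257, 249, 255, 269, 277, 271, 256, 249]
t=7: [249, 259, 265, 260, 250, 244, 248, 259, 265, 260, 249, 244, 248, 259, 265, 260, 249, 243]
t=8: [241, 250, 254, 250, 242, 238, 241, 249, 254, 250, 242, 237, 241, 249, 254, 250, 242, 237]
t=9: [234, 240, 244, 241, 234, 231, 233, 240, 244, 241, 234, 231, 233, 240, 244, 241, 234, 231]
t=10: [226, 232, 234, 232, 226, 224, 226, 232, 234, 232, 226, 224, 226, 232, 234, 232, 226, 224]
t=11: [218, 223, 225, 223, 218, 216, 218, 223, 225, 223, 218, 216, 218, 223, 225, 223, 218, 216]
t=12: [209, 214, 216, 214, 209, 207, 209, 214, 216, 214, 209, 207, 209, 214, 216, 214, 209, 207]
t=13: [200, 204, 206, 204, 200, 198, 200, 204, 206, 204, 200, 198, 200, 204, 206, 204, 200, 198]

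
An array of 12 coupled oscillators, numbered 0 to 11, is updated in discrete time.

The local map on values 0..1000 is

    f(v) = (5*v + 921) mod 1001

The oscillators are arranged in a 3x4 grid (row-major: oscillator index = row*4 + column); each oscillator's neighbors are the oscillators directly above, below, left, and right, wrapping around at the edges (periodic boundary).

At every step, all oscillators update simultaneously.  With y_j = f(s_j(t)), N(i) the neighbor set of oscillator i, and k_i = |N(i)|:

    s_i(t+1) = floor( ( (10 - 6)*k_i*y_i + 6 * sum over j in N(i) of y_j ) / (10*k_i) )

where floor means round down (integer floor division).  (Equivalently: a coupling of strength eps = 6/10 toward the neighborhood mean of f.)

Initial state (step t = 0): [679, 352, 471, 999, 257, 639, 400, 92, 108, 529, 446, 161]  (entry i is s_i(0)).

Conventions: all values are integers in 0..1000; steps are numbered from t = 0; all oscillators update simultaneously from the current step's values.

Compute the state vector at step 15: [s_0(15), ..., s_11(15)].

Answer: [635, 666, 498, 453, 548, 491, 617, 602, 639, 612, 441, 394]

Derivation:
t=0: [679, 352, 471, 999, 257, 639, 400, 92, 108, 529, 446, 161]
t=1: [462, 460, 507, 617, 271, 399, 504, 565, 454, 435, 431, 574]
t=2: [193, 340, 290, 332, 420, 519, 502, 522, 282, 246, 295, 466]
t=3: [585, 535, 450, 536, 345, 387, 441, 402, 326, 337, 336, 373]
t=4: [694, 607, 354, 647, 733, 636, 431, 693, 650, 630, 491, 714]
t=5: [432, 567, 508, 352, 387, 290, 260, 346, 295, 265, 346, 355]
t=6: [433, 473, 528, 553, 565, 458, 406, 626, 438, 422, 501, 633]
t=7: [305, 244, 573, 388, 364, 383, 565, 387, 183, 164, 411, 221]
t=8: [563, 475, 720, 659, 740, 687, 813, 696, 626, 713, 733, 537]
t=9: [468, 429, 517, 422, 476, 496, 670, 520, 384, 383, 620, 426]
t=10: [287, 324, 257, 210, 421, 378, 322, 303, 551, 531, 254, 229]
t=11: [472, 506, 415, 546, 349, 573, 457, 411, 421, 560, 281, 365]
t=12: [378, 595, 641, 707, 574, 618, 542, 728, 369, 523, 528, 592]
t=13: [758, 577, 428, 535, 635, 429, 437, 634, 756, 546, 547, 700]
t=14: [610, 542, 346, 427, 269, 272, 170, 215, 558, 591, 445, 471]
t=15: [635, 666, 498, 453, 548, 491, 617, 602, 639, 612, 441, 394]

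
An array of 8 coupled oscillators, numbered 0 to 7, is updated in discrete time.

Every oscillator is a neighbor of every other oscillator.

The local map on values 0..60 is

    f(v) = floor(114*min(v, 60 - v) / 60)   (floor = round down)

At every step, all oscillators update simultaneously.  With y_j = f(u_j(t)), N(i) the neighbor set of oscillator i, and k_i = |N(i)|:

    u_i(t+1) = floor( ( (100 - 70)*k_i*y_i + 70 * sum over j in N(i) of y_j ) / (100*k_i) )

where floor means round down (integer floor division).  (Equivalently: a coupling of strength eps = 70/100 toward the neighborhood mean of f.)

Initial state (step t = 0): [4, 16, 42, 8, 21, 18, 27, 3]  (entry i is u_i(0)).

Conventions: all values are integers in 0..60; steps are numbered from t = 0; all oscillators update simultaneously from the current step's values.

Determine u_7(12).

Answer: u_7(12) = 45

Derivation:
t=0: [4, 16, 42, 8, 21, 18, 27, 3]
t=1: [22, 27, 28, 24, 29, 28, 31, 22]
t=2: [47, 49, 50, 48, 50, 50, 50, 47]
t=3: [21, 20, 20, 21, 20, 20, 20, 21]
t=4: [38, 38, 38, 38, 38, 38, 38, 38]
t=5: [41, 41, 41, 41, 41, 41, 41, 41]
t=6: [36, 36, 36, 36, 36, 36, 36, 36]
t=7: [45, 45, 45, 45, 45, 45, 45, 45]
t=8: [28, 28, 28, 28, 28, 28, 28, 28]
t=9: [53, 53, 53, 53, 53, 53, 53, 53]
t=10: [13, 13, 13, 13, 13, 13, 13, 13]
t=11: [24, 24, 24, 24, 24, 24, 24, 24]
t=12: [45, 45, 45, 45, 45, 45, 45, 45]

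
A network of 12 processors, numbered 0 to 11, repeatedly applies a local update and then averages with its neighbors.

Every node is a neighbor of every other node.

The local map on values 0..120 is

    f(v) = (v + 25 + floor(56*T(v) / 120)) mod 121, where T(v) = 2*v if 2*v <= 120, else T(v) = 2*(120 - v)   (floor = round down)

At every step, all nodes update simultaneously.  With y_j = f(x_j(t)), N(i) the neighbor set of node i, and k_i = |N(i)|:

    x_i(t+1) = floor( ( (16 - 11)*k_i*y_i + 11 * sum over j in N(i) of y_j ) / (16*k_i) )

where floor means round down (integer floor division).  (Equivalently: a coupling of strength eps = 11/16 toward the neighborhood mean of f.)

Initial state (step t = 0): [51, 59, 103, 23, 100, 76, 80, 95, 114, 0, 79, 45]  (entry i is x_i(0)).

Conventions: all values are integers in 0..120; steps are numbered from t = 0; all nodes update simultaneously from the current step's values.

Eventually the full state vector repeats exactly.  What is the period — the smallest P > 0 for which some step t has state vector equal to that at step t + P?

Answer: 2
Key observation: The state at step 5, [20, 20, 20, 20, 20, 20, 20, 20, 20, 20, 20, 20], reappears at step 7 — and no state repeats earlier — so the cycle the system enters has period 2.

Derivation:
t=0: [51, 59, 103, 23, 100, 76, 80, 95, 114, 0, 79, 45]
t=1: [24, 28, 29, 40, 29, 28, 28, 29, 29, 29, 28, 51]
t=2: [73, 75, 76, 81, 76, 75, 75, 76, 76, 76, 75, 56]
t=3: [20, 20, 20, 20, 20, 20, 20, 20, 20, 20, 20, 18]
t=4: [62, 62, 62, 62, 62, 62, 62, 62, 62, 62, 62, 61]
t=5: [20, 20, 20, 20, 20, 20, 20, 20, 20, 20, 20, 20]
t=6: [63, 63, 63, 63, 63, 63, 63, 63, 63, 63, 63, 63]
t=7: [20, 20, 20, 20, 20, 20, 20, 20, 20, 20, 20, 20]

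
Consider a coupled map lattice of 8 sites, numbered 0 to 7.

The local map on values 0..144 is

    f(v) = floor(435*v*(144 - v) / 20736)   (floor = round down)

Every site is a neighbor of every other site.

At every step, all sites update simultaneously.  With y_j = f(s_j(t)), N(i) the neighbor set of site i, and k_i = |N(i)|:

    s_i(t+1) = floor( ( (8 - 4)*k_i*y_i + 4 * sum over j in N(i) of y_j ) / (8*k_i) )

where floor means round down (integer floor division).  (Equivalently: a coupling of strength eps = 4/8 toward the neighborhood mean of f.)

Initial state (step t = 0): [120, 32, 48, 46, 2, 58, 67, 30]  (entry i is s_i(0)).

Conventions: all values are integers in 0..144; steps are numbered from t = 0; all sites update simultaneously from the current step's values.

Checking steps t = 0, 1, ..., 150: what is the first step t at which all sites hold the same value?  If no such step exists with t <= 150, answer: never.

Answer: 5
Key observation: Synchronization is absorbing here: once all sites are equal they stay equal, and step 5 is the first all-equal step.

Derivation:
t=0: [120, 32, 48, 46, 2, 58, 67, 30]  (not all equal)
t=1: [69, 75, 84, 84, 45, 88, 90, 74]  (not all equal)
t=2: [105, 105, 104, 104, 99, 103, 102, 105]  (not all equal)
t=3: [86, 86, 87, 87, 89, 87, 88, 86]  (not all equal)
t=4: [103, 103, 103, 103, 102, 103, 103, 103]  (not all equal)
t=5: [88, 88, 88, 88, 88, 88, 88, 88]  (all equal)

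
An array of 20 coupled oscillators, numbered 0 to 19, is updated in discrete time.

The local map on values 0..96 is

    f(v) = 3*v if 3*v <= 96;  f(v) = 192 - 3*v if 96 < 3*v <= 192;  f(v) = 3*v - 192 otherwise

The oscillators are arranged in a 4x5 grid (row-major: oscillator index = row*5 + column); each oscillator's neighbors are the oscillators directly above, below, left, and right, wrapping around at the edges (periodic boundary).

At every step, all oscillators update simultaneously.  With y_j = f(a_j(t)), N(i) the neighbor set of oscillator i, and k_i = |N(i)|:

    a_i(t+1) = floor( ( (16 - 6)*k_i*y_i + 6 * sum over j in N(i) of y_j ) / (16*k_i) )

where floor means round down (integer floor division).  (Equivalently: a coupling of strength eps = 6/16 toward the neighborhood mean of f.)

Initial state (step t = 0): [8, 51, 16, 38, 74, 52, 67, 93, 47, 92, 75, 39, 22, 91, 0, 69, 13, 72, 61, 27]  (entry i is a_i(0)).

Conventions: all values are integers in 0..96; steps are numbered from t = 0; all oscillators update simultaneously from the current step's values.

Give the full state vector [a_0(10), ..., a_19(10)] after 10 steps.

Simulating step by step:
t=0: [8, 51, 16, 38, 74, 52, 67, 93, 47, 92, 75, 39, 22, 91, 0, 69, 13, 72, 61, 27]
t=1: [26, 35, 51, 61, 43, 36, 27, 70, 62, 63, 32, 60, 66, 62, 26, 25, 38, 30, 30, 55]
t=2: [77, 80, 43, 24, 50, 76, 69, 23, 7, 23, 83, 31, 15, 20, 61, 73, 73, 76, 68, 45]
t=3: [38, 43, 60, 57, 48, 39, 32, 56, 38, 53, 51, 71, 52, 45, 28, 33, 36, 36, 28, 44]
t=4: [74, 64, 25, 33, 48, 69, 77, 35, 61, 47, 49, 37, 39, 62, 70, 82, 76, 72, 73, 66]
t=5: [29, 16, 66, 73, 46, 24, 41, 72, 27, 40, 43, 68, 65, 15, 21, 44, 37, 34, 28, 17]
t=6: [76, 52, 21, 37, 55, 72, 57, 29, 66, 70, 58, 27, 17, 49, 61, 63, 70, 72, 72, 56]
t=7: [30, 35, 60, 61, 31, 23, 34, 67, 25, 17, 22, 60, 54, 36, 15, 10, 24, 29, 31, 20]
t=8: [82, 79, 25, 31, 77, 70, 72, 25, 61, 58, 55, 31, 36, 75, 52, 45, 65, 73, 80, 61]
t=9: [48, 42, 69, 74, 40, 22, 36, 64, 26, 20, 36, 71, 73, 37, 30, 44, 22, 36, 45, 22]
t=10: [54, 61, 26, 39, 64, 67, 66, 19, 64, 66, 74, 37, 34, 74, 83, 62, 62, 67, 60, 67]

Answer: [54, 61, 26, 39, 64, 67, 66, 19, 64, 66, 74, 37, 34, 74, 83, 62, 62, 67, 60, 67]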